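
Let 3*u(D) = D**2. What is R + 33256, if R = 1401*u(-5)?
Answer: 44931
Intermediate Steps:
u(D) = D**2/3
R = 11675 (R = 1401*((1/3)*(-5)**2) = 1401*((1/3)*25) = 1401*(25/3) = 11675)
R + 33256 = 11675 + 33256 = 44931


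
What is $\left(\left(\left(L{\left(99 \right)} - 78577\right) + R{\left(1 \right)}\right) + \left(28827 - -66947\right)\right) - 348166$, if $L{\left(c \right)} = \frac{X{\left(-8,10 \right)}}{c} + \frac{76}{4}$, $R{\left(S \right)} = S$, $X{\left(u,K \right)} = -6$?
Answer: $- \frac{10921319}{33} \approx -3.3095 \cdot 10^{5}$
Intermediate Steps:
$L{\left(c \right)} = 19 - \frac{6}{c}$ ($L{\left(c \right)} = - \frac{6}{c} + \frac{76}{4} = - \frac{6}{c} + 76 \cdot \frac{1}{4} = - \frac{6}{c} + 19 = 19 - \frac{6}{c}$)
$\left(\left(\left(L{\left(99 \right)} - 78577\right) + R{\left(1 \right)}\right) + \left(28827 - -66947\right)\right) - 348166 = \left(\left(\left(\left(19 - \frac{6}{99}\right) - 78577\right) + 1\right) + \left(28827 - -66947\right)\right) - 348166 = \left(\left(\left(\left(19 - \frac{2}{33}\right) - 78577\right) + 1\right) + \left(28827 + 66947\right)\right) - 348166 = \left(\left(\left(\left(19 - \frac{2}{33}\right) - 78577\right) + 1\right) + 95774\right) - 348166 = \left(\left(\left(\frac{625}{33} - 78577\right) + 1\right) + 95774\right) - 348166 = \left(\left(- \frac{2592416}{33} + 1\right) + 95774\right) - 348166 = \left(- \frac{2592383}{33} + 95774\right) - 348166 = \frac{568159}{33} - 348166 = - \frac{10921319}{33}$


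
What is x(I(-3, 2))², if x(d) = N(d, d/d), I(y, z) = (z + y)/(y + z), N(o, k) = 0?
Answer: 0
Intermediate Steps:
I(y, z) = 1 (I(y, z) = (y + z)/(y + z) = 1)
x(d) = 0
x(I(-3, 2))² = 0² = 0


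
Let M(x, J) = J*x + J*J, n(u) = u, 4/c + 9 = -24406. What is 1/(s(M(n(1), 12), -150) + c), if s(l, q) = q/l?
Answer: -634790/610479 ≈ -1.0398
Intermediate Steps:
c = -4/24415 (c = 4/(-9 - 24406) = 4/(-24415) = 4*(-1/24415) = -4/24415 ≈ -0.00016383)
M(x, J) = J**2 + J*x (M(x, J) = J*x + J**2 = J**2 + J*x)
s(l, q) = q/l
1/(s(M(n(1), 12), -150) + c) = 1/(-150*1/(12*(12 + 1)) - 4/24415) = 1/(-150/(12*13) - 4/24415) = 1/(-150/156 - 4/24415) = 1/(-150*1/156 - 4/24415) = 1/(-25/26 - 4/24415) = 1/(-610479/634790) = -634790/610479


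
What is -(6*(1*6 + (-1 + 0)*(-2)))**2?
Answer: -2304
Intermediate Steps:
-(6*(1*6 + (-1 + 0)*(-2)))**2 = -(6*(6 - 1*(-2)))**2 = -(6*(6 + 2))**2 = -(6*8)**2 = -1*48**2 = -1*2304 = -2304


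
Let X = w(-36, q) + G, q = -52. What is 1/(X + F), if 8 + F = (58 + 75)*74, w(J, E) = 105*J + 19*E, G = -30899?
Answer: -1/25833 ≈ -3.8710e-5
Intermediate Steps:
w(J, E) = 19*E + 105*J
X = -35667 (X = (19*(-52) + 105*(-36)) - 30899 = (-988 - 3780) - 30899 = -4768 - 30899 = -35667)
F = 9834 (F = -8 + (58 + 75)*74 = -8 + 133*74 = -8 + 9842 = 9834)
1/(X + F) = 1/(-35667 + 9834) = 1/(-25833) = -1/25833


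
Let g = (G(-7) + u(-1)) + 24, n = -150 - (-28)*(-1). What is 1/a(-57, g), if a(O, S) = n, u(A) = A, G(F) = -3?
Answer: -1/178 ≈ -0.0056180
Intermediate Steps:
n = -178 (n = -150 - 1*28 = -150 - 28 = -178)
g = 20 (g = (-3 - 1) + 24 = -4 + 24 = 20)
a(O, S) = -178
1/a(-57, g) = 1/(-178) = -1/178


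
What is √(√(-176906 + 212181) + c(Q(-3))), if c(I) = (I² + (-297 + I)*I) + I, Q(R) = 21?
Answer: √(-5334 + 5*√1411) ≈ 71.737*I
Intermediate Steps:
c(I) = I + I² + I*(-297 + I) (c(I) = (I² + I*(-297 + I)) + I = I + I² + I*(-297 + I))
√(√(-176906 + 212181) + c(Q(-3))) = √(√(-176906 + 212181) + 2*21*(-148 + 21)) = √(√35275 + 2*21*(-127)) = √(5*√1411 - 5334) = √(-5334 + 5*√1411)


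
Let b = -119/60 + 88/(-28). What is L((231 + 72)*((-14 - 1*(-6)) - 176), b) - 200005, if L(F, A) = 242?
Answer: -199763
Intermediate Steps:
b = -2153/420 (b = -119*1/60 + 88*(-1/28) = -119/60 - 22/7 = -2153/420 ≈ -5.1262)
L((231 + 72)*((-14 - 1*(-6)) - 176), b) - 200005 = 242 - 200005 = -199763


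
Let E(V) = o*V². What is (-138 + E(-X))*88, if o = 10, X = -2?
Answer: -8624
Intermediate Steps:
E(V) = 10*V²
(-138 + E(-X))*88 = (-138 + 10*(-1*(-2))²)*88 = (-138 + 10*2²)*88 = (-138 + 10*4)*88 = (-138 + 40)*88 = -98*88 = -8624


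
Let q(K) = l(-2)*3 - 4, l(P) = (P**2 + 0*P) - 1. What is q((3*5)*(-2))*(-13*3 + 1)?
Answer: -190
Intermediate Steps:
l(P) = -1 + P**2 (l(P) = (P**2 + 0) - 1 = P**2 - 1 = -1 + P**2)
q(K) = 5 (q(K) = (-1 + (-2)**2)*3 - 4 = (-1 + 4)*3 - 4 = 3*3 - 4 = 9 - 4 = 5)
q((3*5)*(-2))*(-13*3 + 1) = 5*(-13*3 + 1) = 5*(-39 + 1) = 5*(-38) = -190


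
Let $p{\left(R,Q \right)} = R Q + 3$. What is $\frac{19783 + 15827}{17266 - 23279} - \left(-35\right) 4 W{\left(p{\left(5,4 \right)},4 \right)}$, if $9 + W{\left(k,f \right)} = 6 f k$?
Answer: $\frac{457072650}{6013} \approx 76014.0$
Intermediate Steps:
$p{\left(R,Q \right)} = 3 + Q R$ ($p{\left(R,Q \right)} = Q R + 3 = 3 + Q R$)
$W{\left(k,f \right)} = -9 + 6 f k$
$\frac{19783 + 15827}{17266 - 23279} - \left(-35\right) 4 W{\left(p{\left(5,4 \right)},4 \right)} = \frac{19783 + 15827}{17266 - 23279} - \left(-35\right) 4 \left(-9 + 6 \cdot 4 \left(3 + 4 \cdot 5\right)\right) = \frac{35610}{-6013} - - 140 \left(-9 + 6 \cdot 4 \left(3 + 20\right)\right) = 35610 \left(- \frac{1}{6013}\right) - - 140 \left(-9 + 6 \cdot 4 \cdot 23\right) = - \frac{35610}{6013} - - 140 \left(-9 + 552\right) = - \frac{35610}{6013} - \left(-140\right) 543 = - \frac{35610}{6013} - -76020 = - \frac{35610}{6013} + 76020 = \frac{457072650}{6013}$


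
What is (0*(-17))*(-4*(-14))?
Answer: 0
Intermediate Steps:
(0*(-17))*(-4*(-14)) = 0*56 = 0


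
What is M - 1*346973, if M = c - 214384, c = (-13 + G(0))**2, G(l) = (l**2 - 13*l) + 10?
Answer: -561348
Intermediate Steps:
G(l) = 10 + l**2 - 13*l
c = 9 (c = (-13 + (10 + 0**2 - 13*0))**2 = (-13 + (10 + 0 + 0))**2 = (-13 + 10)**2 = (-3)**2 = 9)
M = -214375 (M = 9 - 214384 = -214375)
M - 1*346973 = -214375 - 1*346973 = -214375 - 346973 = -561348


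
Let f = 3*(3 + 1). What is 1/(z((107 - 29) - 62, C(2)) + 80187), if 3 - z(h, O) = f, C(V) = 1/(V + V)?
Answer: 1/80178 ≈ 1.2472e-5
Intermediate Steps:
f = 12 (f = 3*4 = 12)
C(V) = 1/(2*V)
z(h, O) = -9 (z(h, O) = 3 - 1*12 = 3 - 12 = -9)
1/(z((107 - 29) - 62, C(2)) + 80187) = 1/(-9 + 80187) = 1/80178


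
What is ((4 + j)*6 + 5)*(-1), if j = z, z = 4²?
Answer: -125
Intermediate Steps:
z = 16
j = 16
((4 + j)*6 + 5)*(-1) = ((4 + 16)*6 + 5)*(-1) = (20*6 + 5)*(-1) = (120 + 5)*(-1) = 125*(-1) = -125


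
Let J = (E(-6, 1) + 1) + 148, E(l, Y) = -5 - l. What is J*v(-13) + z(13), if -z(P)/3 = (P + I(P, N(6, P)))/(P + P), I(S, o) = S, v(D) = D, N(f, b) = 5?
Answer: -1953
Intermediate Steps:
z(P) = -3 (z(P) = -3*(P + P)/(P + P) = -3*2*P/(2*P) = -3*2*P*1/(2*P) = -3*1 = -3)
J = 150 (J = ((-5 - 1*(-6)) + 1) + 148 = ((-5 + 6) + 1) + 148 = (1 + 1) + 148 = 2 + 148 = 150)
J*v(-13) + z(13) = 150*(-13) - 3 = -1950 - 3 = -1953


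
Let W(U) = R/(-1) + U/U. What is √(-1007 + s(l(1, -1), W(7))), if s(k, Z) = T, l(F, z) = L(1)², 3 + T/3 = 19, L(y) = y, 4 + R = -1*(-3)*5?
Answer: I*√959 ≈ 30.968*I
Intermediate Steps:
R = 11 (R = -4 - 1*(-3)*5 = -4 + 3*5 = -4 + 15 = 11)
T = 48 (T = -9 + 3*19 = -9 + 57 = 48)
l(F, z) = 1 (l(F, z) = 1² = 1)
W(U) = -10 (W(U) = 11/(-1) + U/U = 11*(-1) + 1 = -11 + 1 = -10)
s(k, Z) = 48
√(-1007 + s(l(1, -1), W(7))) = √(-1007 + 48) = √(-959) = I*√959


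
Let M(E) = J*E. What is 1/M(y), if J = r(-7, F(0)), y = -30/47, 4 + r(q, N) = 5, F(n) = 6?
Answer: -47/30 ≈ -1.5667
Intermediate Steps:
r(q, N) = 1 (r(q, N) = -4 + 5 = 1)
y = -30/47 (y = -30*1/47 = -30/47 ≈ -0.63830)
J = 1
M(E) = E (M(E) = 1*E = E)
1/M(y) = 1/(-30/47) = -47/30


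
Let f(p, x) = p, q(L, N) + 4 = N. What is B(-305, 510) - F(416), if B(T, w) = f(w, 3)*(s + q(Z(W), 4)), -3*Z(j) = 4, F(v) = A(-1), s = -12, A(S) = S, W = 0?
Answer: -6119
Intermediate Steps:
F(v) = -1
Z(j) = -4/3 (Z(j) = -⅓*4 = -4/3)
q(L, N) = -4 + N
B(T, w) = -12*w (B(T, w) = w*(-12 + (-4 + 4)) = w*(-12 + 0) = w*(-12) = -12*w)
B(-305, 510) - F(416) = -12*510 - 1*(-1) = -6120 + 1 = -6119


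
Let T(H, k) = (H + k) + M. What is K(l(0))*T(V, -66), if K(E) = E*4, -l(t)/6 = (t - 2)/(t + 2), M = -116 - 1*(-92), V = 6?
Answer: -2016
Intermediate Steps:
M = -24 (M = -116 + 92 = -24)
l(t) = -6*(-2 + t)/(2 + t) (l(t) = -6*(t - 2)/(t + 2) = -6*(-2 + t)/(2 + t))
T(H, k) = -24 + H + k (T(H, k) = (H + k) - 24 = -24 + H + k)
K(E) = 4*E
K(l(0))*T(V, -66) = (4*(6*(2 - 1*0)/(2 + 0)))*(-24 + 6 - 66) = (4*(6*(2 + 0)/2))*(-84) = (4*(6*(½)*2))*(-84) = (4*6)*(-84) = 24*(-84) = -2016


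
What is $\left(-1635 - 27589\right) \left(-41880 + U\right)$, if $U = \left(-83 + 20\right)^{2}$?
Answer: $1107911064$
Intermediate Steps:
$U = 3969$ ($U = \left(-63\right)^{2} = 3969$)
$\left(-1635 - 27589\right) \left(-41880 + U\right) = \left(-1635 - 27589\right) \left(-41880 + 3969\right) = \left(-29224\right) \left(-37911\right) = 1107911064$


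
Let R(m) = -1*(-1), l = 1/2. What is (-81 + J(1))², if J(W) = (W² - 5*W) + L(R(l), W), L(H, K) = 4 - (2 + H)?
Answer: 7056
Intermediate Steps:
l = ½ (l = 1*(½) = ½ ≈ 0.50000)
R(m) = 1
L(H, K) = 2 - H (L(H, K) = 4 + (-2 - H) = 2 - H)
J(W) = 1 + W² - 5*W (J(W) = (W² - 5*W) + (2 - 1*1) = (W² - 5*W) + (2 - 1) = (W² - 5*W) + 1 = 1 + W² - 5*W)
(-81 + J(1))² = (-81 + (1 + 1² - 5*1))² = (-81 + (1 + 1 - 5))² = (-81 - 3)² = (-84)² = 7056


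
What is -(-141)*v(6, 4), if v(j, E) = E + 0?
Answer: 564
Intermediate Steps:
v(j, E) = E
-(-141)*v(6, 4) = -(-141)*4 = -47*(-12) = 564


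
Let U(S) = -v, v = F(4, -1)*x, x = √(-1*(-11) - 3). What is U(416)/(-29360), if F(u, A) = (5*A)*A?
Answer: √2/2936 ≈ 0.00048168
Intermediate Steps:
x = 2*√2 (x = √(11 - 3) = √8 = 2*√2 ≈ 2.8284)
F(u, A) = 5*A²
v = 10*√2 (v = (5*(-1)²)*(2*√2) = (5*1)*(2*√2) = 5*(2*√2) = 10*√2 ≈ 14.142)
U(S) = -10*√2
U(416)/(-29360) = -10*√2/(-29360) = -10*√2*(-1/29360) = √2/2936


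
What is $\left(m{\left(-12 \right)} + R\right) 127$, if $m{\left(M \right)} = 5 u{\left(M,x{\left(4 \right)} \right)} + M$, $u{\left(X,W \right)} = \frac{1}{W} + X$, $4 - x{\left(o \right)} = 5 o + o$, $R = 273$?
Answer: $\frac{101981}{4} \approx 25495.0$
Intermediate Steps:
$x{\left(o \right)} = 4 - 6 o$ ($x{\left(o \right)} = 4 - \left(5 o + o\right) = 4 - 6 o$)
$u{\left(X,W \right)} = X + \frac{1}{W}$
$m{\left(M \right)} = - \frac{1}{4} + 6 M$ ($m{\left(M \right)} = 5 \left(M + \frac{1}{4 - 24}\right) + M = 5 \left(M + \frac{1}{-20}\right) + M = 5 \left(M - \frac{1}{20}\right) + M = 5 \left(- \frac{1}{20} + M\right) + M = \left(- \frac{1}{4} + 5 M\right) + M = - \frac{1}{4} + 6 M$)
$\left(m{\left(-12 \right)} + R\right) 127 = \left(\left(- \frac{1}{4} + 6 \left(-12\right)\right) + 273\right) 127 = \left(\left(- \frac{1}{4} - 72\right) + 273\right) 127 = \left(- \frac{289}{4} + 273\right) 127 = \frac{803}{4} \cdot 127 = \frac{101981}{4}$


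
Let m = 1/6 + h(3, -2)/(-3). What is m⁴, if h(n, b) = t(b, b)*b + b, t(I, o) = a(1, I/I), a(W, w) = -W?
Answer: 1/1296 ≈ 0.00077160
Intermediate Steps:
t(I, o) = -1 (t(I, o) = -1*1 = -1)
h(n, b) = 0 (h(n, b) = -b + b = 0)
m = ⅙ (m = 1/6 + 0/(-3) = 1*(⅙) + 0*(-⅓) = ⅙ + 0 = ⅙ ≈ 0.16667)
m⁴ = (⅙)⁴ = 1/1296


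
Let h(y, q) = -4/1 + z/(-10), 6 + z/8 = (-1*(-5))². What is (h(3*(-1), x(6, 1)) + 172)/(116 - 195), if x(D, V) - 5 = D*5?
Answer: -764/395 ≈ -1.9342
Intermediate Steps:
z = 152 (z = -48 + 8*(-1*(-5))² = -48 + 8*5² = -48 + 8*25 = -48 + 200 = 152)
x(D, V) = 5 + 5*D (x(D, V) = 5 + D*5 = 5 + 5*D)
h(y, q) = -96/5 (h(y, q) = -4/1 + 152/(-10) = -4*1 + 152*(-⅒) = -4 - 76/5 = -96/5)
(h(3*(-1), x(6, 1)) + 172)/(116 - 195) = (-96/5 + 172)/(116 - 195) = (764/5)/(-79) = (764/5)*(-1/79) = -764/395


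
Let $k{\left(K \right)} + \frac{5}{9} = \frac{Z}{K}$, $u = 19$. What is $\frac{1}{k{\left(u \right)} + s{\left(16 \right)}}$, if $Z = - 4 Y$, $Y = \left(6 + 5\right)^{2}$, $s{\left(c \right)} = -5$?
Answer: $- \frac{171}{5306} \approx -0.032228$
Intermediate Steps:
$Y = 121$ ($Y = 11^{2} = 121$)
$Z = -484$ ($Z = - 4 \cdot 121 = \left(-1\right) 484 = -484$)
$k{\left(K \right)} = - \frac{5}{9} - \frac{484}{K}$
$\frac{1}{k{\left(u \right)} + s{\left(16 \right)}} = \frac{1}{\left(- \frac{5}{9} - \frac{484}{19}\right) - 5} = \frac{1}{- \frac{4451}{171} - 5} = \frac{1}{- \frac{5306}{171}} = - \frac{171}{5306}$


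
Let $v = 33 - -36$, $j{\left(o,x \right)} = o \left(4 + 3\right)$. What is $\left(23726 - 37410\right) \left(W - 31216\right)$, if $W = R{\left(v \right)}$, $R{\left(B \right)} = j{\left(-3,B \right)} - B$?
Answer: $428391304$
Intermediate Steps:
$j{\left(o,x \right)} = 7 o$ ($j{\left(o,x \right)} = o 7 = 7 o$)
$v = 69$ ($v = 33 + 36 = 69$)
$R{\left(B \right)} = -21 - B$ ($R{\left(B \right)} = 7 \left(-3\right) - B = -21 - B$)
$W = -90$ ($W = -21 - 69 = -90$)
$\left(23726 - 37410\right) \left(W - 31216\right) = \left(23726 - 37410\right) \left(-90 - 31216\right) = \left(-13684\right) \left(-31306\right) = 428391304$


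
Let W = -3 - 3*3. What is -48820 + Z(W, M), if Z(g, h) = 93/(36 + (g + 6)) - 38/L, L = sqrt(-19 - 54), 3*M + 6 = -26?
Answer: -488169/10 + 38*I*sqrt(73)/73 ≈ -48817.0 + 4.4476*I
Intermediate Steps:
M = -32/3 (M = -2 + (1/3)*(-26) = -2 - 26/3 = -32/3 ≈ -10.667)
L = I*sqrt(73) (L = sqrt(-73) = I*sqrt(73) ≈ 8.544*I)
W = -12 (W = -3 - 9 = -12)
Z(g, h) = 93/(42 + g) + 38*I*sqrt(73)/73 (Z(g, h) = 93/(36 + (g + 6)) - 38*(-I*sqrt(73)/73) = 93/(36 + (6 + g)) - (-38)*I*sqrt(73)/73 = 93/(42 + g) + 38*I*sqrt(73)/73)
-48820 + Z(W, M) = -48820 + I*sqrt(73)*(1596 + 38*(-12) - 93*I*sqrt(73))/(73*(42 - 12)) = -48820 + (1/73)*I*sqrt(73)*(1596 - 456 - 93*I*sqrt(73))/30 = -48820 + (1/73)*I*sqrt(73)*(1/30)*(1140 - 93*I*sqrt(73)) = -48820 + I*sqrt(73)*(1140 - 93*I*sqrt(73))/2190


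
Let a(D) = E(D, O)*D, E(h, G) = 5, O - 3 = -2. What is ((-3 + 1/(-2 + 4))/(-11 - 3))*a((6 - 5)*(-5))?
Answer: -125/28 ≈ -4.4643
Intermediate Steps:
O = 1 (O = 3 - 2 = 1)
a(D) = 5*D
((-3 + 1/(-2 + 4))/(-11 - 3))*a((6 - 5)*(-5)) = ((-3 + 1/(-2 + 4))/(-11 - 3))*(5*((6 - 5)*(-5))) = ((-3 + 1/2)/(-14))*(5*(1*(-5))) = ((-3 + ½)*(-1/14))*(5*(-5)) = -5/2*(-1/14)*(-25) = (5/28)*(-25) = -125/28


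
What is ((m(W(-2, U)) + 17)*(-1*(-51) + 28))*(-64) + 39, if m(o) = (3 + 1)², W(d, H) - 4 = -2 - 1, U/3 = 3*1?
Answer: -166809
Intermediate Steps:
U = 9 (U = 3*(3*1) = 3*3 = 9)
W(d, H) = 1 (W(d, H) = 4 + (-2 - 1) = 4 - 3 = 1)
m(o) = 16 (m(o) = 4² = 16)
((m(W(-2, U)) + 17)*(-1*(-51) + 28))*(-64) + 39 = ((16 + 17)*(-1*(-51) + 28))*(-64) + 39 = (33*(51 + 28))*(-64) + 39 = (33*79)*(-64) + 39 = 2607*(-64) + 39 = -166848 + 39 = -166809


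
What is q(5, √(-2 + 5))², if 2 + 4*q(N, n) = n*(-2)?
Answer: 1 + √3/2 ≈ 1.8660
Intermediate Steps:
q(N, n) = -½ - n/2 (q(N, n) = -½ + (n*(-2))/4 = -½ + (-2*n)/4 = -½ - n/2)
q(5, √(-2 + 5))² = (-½ - √(-2 + 5)/2)² = (-½ - √3/2)²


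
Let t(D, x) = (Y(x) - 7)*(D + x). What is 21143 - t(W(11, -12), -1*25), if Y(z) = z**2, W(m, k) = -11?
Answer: 43391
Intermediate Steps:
t(D, x) = (-7 + x**2)*(D + x) (t(D, x) = (x**2 - 7)*(D + x) = (-7 + x**2)*(D + x))
21143 - t(W(11, -12), -1*25) = 21143 - ((-1*25)**3 - 7*(-11) - (-7)*25 - 11*(-1*25)**2) = 21143 - ((-25)**3 + 77 - 7*(-25) - 11*(-25)**2) = 21143 - (-15625 + 77 + 175 - 11*625) = 21143 - (-15625 + 77 + 175 - 6875) = 21143 - 1*(-22248) = 21143 + 22248 = 43391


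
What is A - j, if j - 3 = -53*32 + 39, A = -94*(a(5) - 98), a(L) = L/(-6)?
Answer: 32833/3 ≈ 10944.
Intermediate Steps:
a(L) = -L/6 (a(L) = L*(-⅙) = -L/6)
A = 27871/3 (A = -94*(-⅙*5 - 98) = -94*(-⅚ - 98) = -94*(-593/6) = 27871/3 ≈ 9290.3)
j = -1654 (j = 3 + (-53*32 + 39) = 3 + (-1696 + 39) = 3 - 1657 = -1654)
A - j = 27871/3 - 1*(-1654) = 27871/3 + 1654 = 32833/3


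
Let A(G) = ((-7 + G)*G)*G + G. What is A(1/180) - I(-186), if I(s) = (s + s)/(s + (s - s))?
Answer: -11632859/5832000 ≈ -1.9947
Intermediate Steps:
I(s) = 2 (I(s) = (2*s)/(s + 0) = (2*s)/s = 2)
A(G) = G + G**2*(-7 + G) (A(G) = (G*(-7 + G))*G + G = G**2*(-7 + G) + G = G + G**2*(-7 + G))
A(1/180) - I(-186) = (1 + (1/180)**2 - 7/180)/180 - 1*2 = (1 + (1/180)**2 - 7*1/180)/180 - 2 = (1 + 1/32400 - 7/180)/180 - 2 = (1/180)*(31141/32400) - 2 = 31141/5832000 - 2 = -11632859/5832000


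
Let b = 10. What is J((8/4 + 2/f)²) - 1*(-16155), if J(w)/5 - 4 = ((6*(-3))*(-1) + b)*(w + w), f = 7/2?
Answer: 126185/7 ≈ 18026.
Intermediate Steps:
f = 7/2 (f = 7*(½) = 7/2 ≈ 3.5000)
J(w) = 20 + 280*w (J(w) = 20 + 5*(((6*(-3))*(-1) + 10)*(w + w)) = 20 + 5*((-18*(-1) + 10)*(2*w)) = 20 + 5*((18 + 10)*(2*w)) = 20 + 5*(28*(2*w)) = 20 + 5*(56*w) = 20 + 280*w)
J((8/4 + 2/f)²) - 1*(-16155) = (20 + 280*(8/4 + 2/(7/2))²) - 1*(-16155) = (20 + 280*(8*(¼) + 2*(2/7))²) + 16155 = (20 + 280*(2 + 4/7)²) + 16155 = (20 + 280*(18/7)²) + 16155 = (20 + 280*(324/49)) + 16155 = (20 + 12960/7) + 16155 = 13100/7 + 16155 = 126185/7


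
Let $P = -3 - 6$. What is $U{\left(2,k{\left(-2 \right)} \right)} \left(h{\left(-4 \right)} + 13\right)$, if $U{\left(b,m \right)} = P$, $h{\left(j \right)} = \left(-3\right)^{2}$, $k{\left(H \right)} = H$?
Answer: $-198$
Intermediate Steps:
$h{\left(j \right)} = 9$
$P = -9$ ($P = -3 - 6 = -9$)
$U{\left(b,m \right)} = -9$
$U{\left(2,k{\left(-2 \right)} \right)} \left(h{\left(-4 \right)} + 13\right) = - 9 \left(9 + 13\right) = \left(-9\right) 22 = -198$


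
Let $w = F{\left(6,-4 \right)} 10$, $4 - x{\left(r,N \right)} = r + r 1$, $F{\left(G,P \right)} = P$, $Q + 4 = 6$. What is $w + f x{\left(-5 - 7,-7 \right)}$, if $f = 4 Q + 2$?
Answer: $240$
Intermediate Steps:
$Q = 2$ ($Q = -4 + 6 = 2$)
$x{\left(r,N \right)} = 4 - 2 r$ ($x{\left(r,N \right)} = 4 - \left(r + r 1\right) = 4 - \left(r + r\right) = 4 - 2 r$)
$f = 10$ ($f = 4 \cdot 2 + 2 = 8 + 2 = 10$)
$w = -40$ ($w = \left(-4\right) 10 = -40$)
$w + f x{\left(-5 - 7,-7 \right)} = -40 + 10 \left(4 - 2 \left(-5 - 7\right)\right) = -40 + 10 \left(4 - -24\right) = -40 + 10 \left(4 + 24\right) = -40 + 10 \cdot 28 = -40 + 280 = 240$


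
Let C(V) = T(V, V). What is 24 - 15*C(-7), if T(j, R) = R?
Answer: 129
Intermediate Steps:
C(V) = V
24 - 15*C(-7) = 24 - 15*(-7) = 24 + 105 = 129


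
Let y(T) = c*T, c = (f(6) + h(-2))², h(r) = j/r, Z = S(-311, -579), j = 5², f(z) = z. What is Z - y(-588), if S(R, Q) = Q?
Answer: 24264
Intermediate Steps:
j = 25
Z = -579
h(r) = 25/r
c = 169/4 (c = (6 + 25/(-2))² = (6 + 25*(-½))² = (6 - 25/2)² = (-13/2)² = 169/4 ≈ 42.250)
y(T) = 169*T/4
Z - y(-588) = -579 - 169*(-588)/4 = -579 - 1*(-24843) = -579 + 24843 = 24264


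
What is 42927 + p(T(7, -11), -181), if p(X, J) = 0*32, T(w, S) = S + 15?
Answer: 42927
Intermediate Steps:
T(w, S) = 15 + S
p(X, J) = 0
42927 + p(T(7, -11), -181) = 42927 + 0 = 42927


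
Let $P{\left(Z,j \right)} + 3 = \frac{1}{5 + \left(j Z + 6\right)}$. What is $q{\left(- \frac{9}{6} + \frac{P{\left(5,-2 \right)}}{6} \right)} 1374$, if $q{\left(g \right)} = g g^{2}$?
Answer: $- \frac{304799}{36} \approx -8466.6$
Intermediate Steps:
$P{\left(Z,j \right)} = -3 + \frac{1}{11 + Z j}$ ($P{\left(Z,j \right)} = -3 + \frac{1}{5 + \left(j Z + 6\right)} = -3 + \frac{1}{5 + \left(Z j + 6\right)} = -3 + \frac{1}{5 + \left(6 + Z j\right)} = -3 + \frac{1}{11 + Z j}$)
$q{\left(g \right)} = g^{3}$
$q{\left(- \frac{9}{6} + \frac{P{\left(5,-2 \right)}}{6} \right)} 1374 = \left(- \frac{9}{6} + \frac{\frac{1}{11 + 5 \left(-2\right)} \left(-32 - 15 \left(-2\right)\right)}{6}\right)^{3} \cdot 1374 = \left(\left(-9\right) \frac{1}{6} + \frac{-32 + 30}{11 - 10} \cdot \frac{1}{6}\right)^{3} \cdot 1374 = \left(- \frac{3}{2} + 1^{-1} \left(-2\right) \frac{1}{6}\right)^{3} \cdot 1374 = \left(- \frac{3}{2} + 1 \left(-2\right) \frac{1}{6}\right)^{3} \cdot 1374 = \left(- \frac{3}{2} - \frac{1}{3}\right)^{3} \cdot 1374 = \left(- \frac{11}{6}\right)^{3} \cdot 1374 = \left(- \frac{1331}{216}\right) 1374 = - \frac{304799}{36}$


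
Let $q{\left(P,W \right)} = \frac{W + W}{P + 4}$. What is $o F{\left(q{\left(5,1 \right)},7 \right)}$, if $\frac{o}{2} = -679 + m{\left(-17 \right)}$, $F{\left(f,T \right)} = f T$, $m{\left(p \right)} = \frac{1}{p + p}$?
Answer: $- \frac{323218}{153} \approx -2112.5$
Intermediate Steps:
$q{\left(P,W \right)} = \frac{2 W}{4 + P}$
$m{\left(p \right)} = \frac{1}{2 p}$
$F{\left(f,T \right)} = T f$
$o = - \frac{23087}{17}$ ($o = 2 \left(-679 + \frac{1}{2 \left(-17\right)}\right) = 2 \left(-679 + \frac{1}{2} \left(- \frac{1}{17}\right)\right) = 2 \left(-679 - \frac{1}{34}\right) = 2 \left(- \frac{23087}{34}\right) = - \frac{23087}{17} \approx -1358.1$)
$o F{\left(q{\left(5,1 \right)},7 \right)} = - \frac{23087 \cdot 7 \cdot 2 \cdot 1 \frac{1}{4 + 5}}{17} = - \frac{23087 \cdot 7 \cdot 2 \cdot 1 \cdot \frac{1}{9}}{17} = - \frac{23087 \cdot 7 \cdot \frac{2}{9}}{17} = \left(- \frac{23087}{17}\right) \frac{14}{9} = - \frac{323218}{153}$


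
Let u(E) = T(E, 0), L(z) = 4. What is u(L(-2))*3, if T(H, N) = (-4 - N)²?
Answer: 48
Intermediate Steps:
u(E) = 16 (u(E) = (4 + 0)² = 4² = 16)
u(L(-2))*3 = 16*3 = 48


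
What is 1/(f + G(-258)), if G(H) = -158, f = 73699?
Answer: 1/73541 ≈ 1.3598e-5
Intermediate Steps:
1/(f + G(-258)) = 1/(73699 - 158) = 1/73541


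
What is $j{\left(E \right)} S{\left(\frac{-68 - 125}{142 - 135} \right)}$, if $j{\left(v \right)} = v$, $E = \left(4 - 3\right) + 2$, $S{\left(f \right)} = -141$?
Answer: $-423$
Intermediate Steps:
$E = 3$ ($E = 1 + 2 = 3$)
$j{\left(E \right)} S{\left(\frac{-68 - 125}{142 - 135} \right)} = 3 \left(-141\right) = -423$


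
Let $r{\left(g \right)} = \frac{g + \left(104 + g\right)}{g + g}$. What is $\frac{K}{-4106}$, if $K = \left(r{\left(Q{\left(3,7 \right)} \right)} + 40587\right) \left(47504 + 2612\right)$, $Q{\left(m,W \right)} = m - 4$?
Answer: $- \frac{1015751088}{2053} \approx -4.9476 \cdot 10^{5}$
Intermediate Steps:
$Q{\left(m,W \right)} = -4 + m$
$r{\left(g \right)} = \frac{104 + 2 g}{2 g}$
$K = 2031502176$ ($K = \left(\frac{52 + \left(-4 + 3\right)}{-4 + 3} + 40587\right) \left(47504 + 2612\right) = \left(\frac{52 - 1}{-1} + 40587\right) 50116 = \left(\left(-1\right) 51 + 40587\right) 50116 = \left(-51 + 40587\right) 50116 = 40536 \cdot 50116 = 2031502176$)
$\frac{K}{-4106} = \frac{2031502176}{-4106} = 2031502176 \left(- \frac{1}{4106}\right) = - \frac{1015751088}{2053}$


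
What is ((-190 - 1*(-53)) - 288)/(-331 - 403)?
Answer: 425/734 ≈ 0.57902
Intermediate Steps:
((-190 - 1*(-53)) - 288)/(-331 - 403) = ((-190 + 53) - 288)/(-734) = (-137 - 288)*(-1/734) = -425*(-1/734) = 425/734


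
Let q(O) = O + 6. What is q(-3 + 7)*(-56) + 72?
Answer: -488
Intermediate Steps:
q(O) = 6 + O
q(-3 + 7)*(-56) + 72 = (6 + (-3 + 7))*(-56) + 72 = (6 + 4)*(-56) + 72 = 10*(-56) + 72 = -560 + 72 = -488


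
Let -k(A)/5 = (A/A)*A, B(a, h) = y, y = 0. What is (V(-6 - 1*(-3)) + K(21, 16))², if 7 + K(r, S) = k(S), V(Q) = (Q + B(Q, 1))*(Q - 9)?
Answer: 2601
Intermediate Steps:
B(a, h) = 0
V(Q) = Q*(-9 + Q) (V(Q) = (Q + 0)*(Q - 9) = Q*(-9 + Q))
k(A) = -5*A (k(A) = -5*A/A*A = -5*A)
K(r, S) = -7 - 5*S
(V(-6 - 1*(-3)) + K(21, 16))² = ((-6 - 1*(-3))*(-9 + (-6 - 1*(-3))) + (-7 - 5*16))² = ((-6 + 3)*(-9 + (-6 + 3)) + (-7 - 80))² = (-3*(-9 - 3) - 87)² = (-3*(-12) - 87)² = (36 - 87)² = (-51)² = 2601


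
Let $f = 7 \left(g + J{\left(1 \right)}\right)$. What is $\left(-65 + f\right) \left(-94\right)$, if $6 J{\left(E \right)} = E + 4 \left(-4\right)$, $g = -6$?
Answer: $11703$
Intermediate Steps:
$J{\left(E \right)} = - \frac{8}{3} + \frac{E}{6}$ ($J{\left(E \right)} = \frac{E + 4 \left(-4\right)}{6} = \frac{E - 16}{6} = \frac{-16 + E}{6} = - \frac{8}{3} + \frac{E}{6}$)
$f = - \frac{119}{2}$ ($f = 7 \left(-6 + \left(- \frac{8}{3} + \frac{1}{6} \cdot 1\right)\right) = 7 \left(-6 + \left(- \frac{8}{3} + \frac{1}{6}\right)\right) = 7 \left(-6 - \frac{5}{2}\right) = 7 \left(- \frac{17}{2}\right) = - \frac{119}{2} \approx -59.5$)
$\left(-65 + f\right) \left(-94\right) = \left(-65 - \frac{119}{2}\right) \left(-94\right) = \left(- \frac{249}{2}\right) \left(-94\right) = 11703$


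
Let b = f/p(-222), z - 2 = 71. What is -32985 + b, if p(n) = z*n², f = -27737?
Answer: -118671217757/3597732 ≈ -32985.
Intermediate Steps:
z = 73 (z = 2 + 71 = 73)
p(n) = 73*n²
b = -27737/3597732 (b = -27737/(73*(-222)²) = -27737/(73*49284) = -27737/3597732 ≈ -0.0077096)
-32985 + b = -32985 - 27737/3597732 = -118671217757/3597732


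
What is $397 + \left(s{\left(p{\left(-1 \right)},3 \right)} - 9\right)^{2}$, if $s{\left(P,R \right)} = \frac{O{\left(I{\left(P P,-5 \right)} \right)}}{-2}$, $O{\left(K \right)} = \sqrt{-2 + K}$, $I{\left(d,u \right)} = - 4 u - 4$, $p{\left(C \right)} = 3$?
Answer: $\frac{963}{2} + 9 \sqrt{14} \approx 515.17$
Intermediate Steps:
$I{\left(d,u \right)} = -4 - 4 u$
$s{\left(P,R \right)} = - \frac{\sqrt{14}}{2}$ ($s{\left(P,R \right)} = \frac{\sqrt{-2 - -16}}{-2} = \sqrt{-2 + \left(-4 + 20\right)} \left(- \frac{1}{2}\right) = \sqrt{-2 + 16} \left(- \frac{1}{2}\right) = \sqrt{14} \left(- \frac{1}{2}\right) = - \frac{\sqrt{14}}{2}$)
$397 + \left(s{\left(p{\left(-1 \right)},3 \right)} - 9\right)^{2} = 397 + \left(- \frac{\sqrt{14}}{2} - 9\right)^{2} = 397 + \left(-9 - \frac{\sqrt{14}}{2}\right)^{2}$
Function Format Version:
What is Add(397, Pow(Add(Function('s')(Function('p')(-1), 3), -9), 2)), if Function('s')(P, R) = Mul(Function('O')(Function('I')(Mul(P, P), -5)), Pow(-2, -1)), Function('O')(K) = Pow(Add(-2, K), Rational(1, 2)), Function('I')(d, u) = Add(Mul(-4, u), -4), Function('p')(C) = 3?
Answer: Add(Rational(963, 2), Mul(9, Pow(14, Rational(1, 2)))) ≈ 515.17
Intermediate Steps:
Function('I')(d, u) = Add(-4, Mul(-4, u))
Function('s')(P, R) = Mul(Rational(-1, 2), Pow(14, Rational(1, 2))) (Function('s')(P, R) = Mul(Pow(Add(-2, Add(-4, Mul(-4, -5))), Rational(1, 2)), Pow(-2, -1)) = Mul(Pow(Add(-2, Add(-4, 20)), Rational(1, 2)), Rational(-1, 2)) = Mul(Pow(Add(-2, 16), Rational(1, 2)), Rational(-1, 2)) = Mul(Pow(14, Rational(1, 2)), Rational(-1, 2)) = Mul(Rational(-1, 2), Pow(14, Rational(1, 2))))
Add(397, Pow(Add(Function('s')(Function('p')(-1), 3), -9), 2)) = Add(397, Pow(Add(Mul(Rational(-1, 2), Pow(14, Rational(1, 2))), -9), 2)) = Add(397, Pow(Add(-9, Mul(Rational(-1, 2), Pow(14, Rational(1, 2)))), 2))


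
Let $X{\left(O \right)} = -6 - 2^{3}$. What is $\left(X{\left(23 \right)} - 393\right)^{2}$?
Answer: $165649$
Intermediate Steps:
$X{\left(O \right)} = -14$ ($X{\left(O \right)} = -6 - 8 = -14$)
$\left(X{\left(23 \right)} - 393\right)^{2} = \left(-14 - 393\right)^{2} = \left(-407\right)^{2} = 165649$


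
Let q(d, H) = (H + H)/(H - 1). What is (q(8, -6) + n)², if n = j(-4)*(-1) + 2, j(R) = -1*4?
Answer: 2916/49 ≈ 59.510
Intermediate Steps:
j(R) = -4
q(d, H) = 2*H/(-1 + H) (q(d, H) = (2*H)/(-1 + H) = 2*H/(-1 + H))
n = 6 (n = -4*(-1) + 2 = 4 + 2 = 6)
(q(8, -6) + n)² = (2*(-6)/(-1 - 6) + 6)² = (2*(-6)/(-7) + 6)² = (2*(-6)*(-⅐) + 6)² = (12/7 + 6)² = (54/7)² = 2916/49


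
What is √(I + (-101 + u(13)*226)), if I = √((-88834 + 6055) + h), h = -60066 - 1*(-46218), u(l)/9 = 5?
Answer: √(10069 + I*√96627) ≈ 100.36 + 1.549*I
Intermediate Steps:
u(l) = 45 (u(l) = 9*5 = 45)
h = -13848 (h = -60066 + 46218 = -13848)
I = I*√96627 (I = √((-88834 + 6055) - 13848) = √(-82779 - 13848) = √(-96627) = I*√96627 ≈ 310.85*I)
√(I + (-101 + u(13)*226)) = √(I*√96627 + (-101 + 45*226)) = √(I*√96627 + (-101 + 10170)) = √(I*√96627 + 10069) = √(10069 + I*√96627)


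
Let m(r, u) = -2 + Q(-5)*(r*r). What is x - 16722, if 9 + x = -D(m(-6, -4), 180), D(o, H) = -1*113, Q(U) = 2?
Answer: -16618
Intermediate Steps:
m(r, u) = -2 + 2*r**2 (m(r, u) = -2 + 2*(r*r) = -2 + 2*r**2)
D(o, H) = -113
x = 104 (x = -9 - 1*(-113) = -9 + 113 = 104)
x - 16722 = 104 - 16722 = -16618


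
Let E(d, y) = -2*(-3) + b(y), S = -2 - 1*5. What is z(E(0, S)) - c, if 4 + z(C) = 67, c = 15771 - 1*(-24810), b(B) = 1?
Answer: -40518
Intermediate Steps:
S = -7 (S = -2 - 5 = -7)
E(d, y) = 7 (E(d, y) = -2*(-3) + 1 = 6 + 1 = 7)
c = 40581 (c = 15771 + 24810 = 40581)
z(C) = 63 (z(C) = -4 + 67 = 63)
z(E(0, S)) - c = 63 - 1*40581 = 63 - 40581 = -40518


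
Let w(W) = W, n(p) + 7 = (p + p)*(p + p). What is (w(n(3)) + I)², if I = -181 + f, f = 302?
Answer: 22500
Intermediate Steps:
n(p) = -7 + 4*p² (n(p) = -7 + (p + p)*(p + p) = -7 + (2*p)*(2*p) = -7 + 4*p²)
I = 121 (I = -181 + 302 = 121)
(w(n(3)) + I)² = ((-7 + 4*3²) + 121)² = ((-7 + 4*9) + 121)² = ((-7 + 36) + 121)² = (29 + 121)² = 150² = 22500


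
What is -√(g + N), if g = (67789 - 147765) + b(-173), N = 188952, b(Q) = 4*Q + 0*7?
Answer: -2*√27071 ≈ -329.07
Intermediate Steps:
b(Q) = 4*Q (b(Q) = 4*Q + 0 = 4*Q)
g = -80668 (g = (67789 - 147765) + 4*(-173) = -79976 - 692 = -80668)
-√(g + N) = -√(-80668 + 188952) = -√108284 = -2*√27071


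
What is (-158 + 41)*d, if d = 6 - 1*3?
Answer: -351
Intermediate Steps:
d = 3 (d = 6 - 3 = 3)
(-158 + 41)*d = (-158 + 41)*3 = -117*3 = -351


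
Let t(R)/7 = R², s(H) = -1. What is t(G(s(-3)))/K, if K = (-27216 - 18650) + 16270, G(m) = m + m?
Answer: -1/1057 ≈ -0.00094607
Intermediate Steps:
G(m) = 2*m
K = -29596 (K = -45866 + 16270 = -29596)
t(R) = 7*R²
t(G(s(-3)))/K = (7*(2*(-1))²)/(-29596) = (7*(-2)²)*(-1/29596) = (7*4)*(-1/29596) = 28*(-1/29596) = -1/1057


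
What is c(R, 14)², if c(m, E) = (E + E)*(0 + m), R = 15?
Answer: 176400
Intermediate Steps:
c(m, E) = 2*E*m (c(m, E) = (2*E)*m = 2*E*m)
c(R, 14)² = (2*14*15)² = 420² = 176400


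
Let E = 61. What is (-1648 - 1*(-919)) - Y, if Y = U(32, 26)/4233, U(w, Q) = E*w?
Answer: -3087809/4233 ≈ -729.46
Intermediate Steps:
U(w, Q) = 61*w
Y = 1952/4233 (Y = (61*32)/4233 = 1952*(1/4233) = 1952/4233 ≈ 0.46114)
(-1648 - 1*(-919)) - Y = (-1648 - 1*(-919)) - 1*1952/4233 = (-1648 + 919) - 1952/4233 = -729 - 1952/4233 = -3087809/4233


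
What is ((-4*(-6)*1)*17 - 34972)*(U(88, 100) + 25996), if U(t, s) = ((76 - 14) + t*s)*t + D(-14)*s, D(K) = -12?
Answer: -27811991728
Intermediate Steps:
U(t, s) = -12*s + t*(62 + s*t) (U(t, s) = ((76 - 14) + t*s)*t - 12*s = (62 + s*t)*t - 12*s = t*(62 + s*t) - 12*s = -12*s + t*(62 + s*t))
((-4*(-6)*1)*17 - 34972)*(U(88, 100) + 25996) = ((-4*(-6)*1)*17 - 34972)*((-12*100 + 62*88 + 100*88²) + 25996) = ((24*1)*17 - 34972)*((-1200 + 5456 + 100*7744) + 25996) = (24*17 - 34972)*((-1200 + 5456 + 774400) + 25996) = (408 - 34972)*(778656 + 25996) = -34564*804652 = -27811991728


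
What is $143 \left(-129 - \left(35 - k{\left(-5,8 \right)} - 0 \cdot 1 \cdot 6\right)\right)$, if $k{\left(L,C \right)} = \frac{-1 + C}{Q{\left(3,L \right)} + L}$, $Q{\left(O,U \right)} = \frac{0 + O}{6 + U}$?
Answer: $- \frac{47905}{2} \approx -23953.0$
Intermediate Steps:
$Q{\left(O,U \right)} = \frac{O}{6 + U}$
$k{\left(L,C \right)} = \frac{-1 + C}{L + \frac{3}{6 + L}}$ ($k{\left(L,C \right)} = \frac{-1 + C}{\frac{3}{6 + L} + L} = \frac{-1 + C}{L + \frac{3}{6 + L}}$)
$143 \left(-129 - \left(35 - k{\left(-5,8 \right)} - 0 \cdot 1 \cdot 6\right)\right) = 143 \left(-129 - \left(35 - 0 \cdot 1 \cdot 6 - \frac{\left(-1 + 8\right) \left(6 - 5\right)}{3 - 5 \left(6 - 5\right)}\right)\right) = 143 \left(-129 - \left(35 - \frac{1}{3 - 5} \cdot 7 \cdot 1\right)\right) = 143 \left(-129 - \left(35 - \frac{1}{-2} \cdot 7 \cdot 1\right)\right) = 143 \left(-129 - \left(35 + \frac{7}{2} \cdot 1\right)\right) = 143 \left(-129 + \left(\left(- \frac{7}{2} + 0\right) - 35\right)\right) = 143 \left(-129 - \frac{77}{2}\right) = 143 \left(- \frac{335}{2}\right) = - \frac{47905}{2}$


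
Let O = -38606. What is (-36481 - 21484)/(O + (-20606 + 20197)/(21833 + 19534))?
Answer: 2397838155/1597014811 ≈ 1.5014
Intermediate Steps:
(-36481 - 21484)/(O + (-20606 + 20197)/(21833 + 19534)) = (-36481 - 21484)/(-38606 + (-20606 + 20197)/(21833 + 19534)) = -57965/(-38606 - 409/41367) = -57965/(-1597014811/41367) = -57965*(-41367/1597014811) = 2397838155/1597014811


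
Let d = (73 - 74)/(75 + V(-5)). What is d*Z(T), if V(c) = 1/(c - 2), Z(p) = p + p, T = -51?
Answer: 357/262 ≈ 1.3626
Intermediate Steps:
Z(p) = 2*p
V(c) = 1/(-2 + c)
d = -7/524 (d = (73 - 74)/(75 + 1/(-2 - 5)) = -1/(75 + 1/(-7)) = -1/(75 - ⅐) = -1/524/7 = -1*7/524 = -7/524 ≈ -0.013359)
d*Z(T) = -7*(-51)/262 = -7/524*(-102) = 357/262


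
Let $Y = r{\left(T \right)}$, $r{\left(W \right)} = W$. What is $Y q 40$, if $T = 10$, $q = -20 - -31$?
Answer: $4400$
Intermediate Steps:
$q = 11$ ($q = -20 + 31 = 11$)
$Y = 10$
$Y q 40 = 10 \cdot 11 \cdot 40 = 110 \cdot 40 = 4400$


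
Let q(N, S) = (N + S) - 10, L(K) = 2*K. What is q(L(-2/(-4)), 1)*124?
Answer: -992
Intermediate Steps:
q(N, S) = -10 + N + S
q(L(-2/(-4)), 1)*124 = (-10 + 2*(-2/(-4)) + 1)*124 = (-10 + 2*(-2*(-¼)) + 1)*124 = (-10 + 2*(½) + 1)*124 = (-10 + 1 + 1)*124 = -8*124 = -992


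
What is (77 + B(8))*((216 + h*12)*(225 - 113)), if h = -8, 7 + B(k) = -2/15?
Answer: 939008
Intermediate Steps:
B(k) = -107/15 (B(k) = -7 - 2/15 = -107/15)
(77 + B(8))*((216 + h*12)*(225 - 113)) = (77 - 107/15)*((216 - 8*12)*(225 - 113)) = 1048*((216 - 96)*112)/15 = 1048*(120*112)/15 = (1048/15)*13440 = 939008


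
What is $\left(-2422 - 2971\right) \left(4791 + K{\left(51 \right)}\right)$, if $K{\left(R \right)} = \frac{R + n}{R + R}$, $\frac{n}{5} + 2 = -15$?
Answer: $- \frac{77508196}{3} \approx -2.5836 \cdot 10^{7}$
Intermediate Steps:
$n = -85$ ($n = -10 + 5 \left(-15\right) = -10 - 75 = -85$)
$K{\left(R \right)} = \frac{-85 + R}{2 R}$ ($K{\left(R \right)} = \frac{R - 85}{R + R} = \frac{-85 + R}{2 R}$)
$\left(-2422 - 2971\right) \left(4791 + K{\left(51 \right)}\right) = \left(-2422 - 2971\right) \left(4791 + \frac{-85 + 51}{2 \cdot 51}\right) = - 5393 \left(4791 + \frac{1}{2} \cdot \frac{1}{51} \left(-34\right)\right) = - 5393 \left(4791 - \frac{1}{3}\right) = \left(-5393\right) \frac{14372}{3} = - \frac{77508196}{3}$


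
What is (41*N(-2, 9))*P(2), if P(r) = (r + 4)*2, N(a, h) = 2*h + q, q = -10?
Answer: 3936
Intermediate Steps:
N(a, h) = -10 + 2*h (N(a, h) = 2*h - 10 = -10 + 2*h)
P(r) = 8 + 2*r (P(r) = (4 + r)*2 = 8 + 2*r)
(41*N(-2, 9))*P(2) = (41*(-10 + 2*9))*(8 + 2*2) = (41*(-10 + 18))*(8 + 4) = (41*8)*12 = 328*12 = 3936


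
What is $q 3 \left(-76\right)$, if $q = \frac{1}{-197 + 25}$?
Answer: $\frac{57}{43} \approx 1.3256$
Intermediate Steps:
$q = - \frac{1}{172}$ ($q = \frac{1}{-172} = - \frac{1}{172} \approx -0.005814$)
$q 3 \left(-76\right) = - \frac{3 \left(-76\right)}{172} = \left(- \frac{1}{172}\right) \left(-228\right) = \frac{57}{43}$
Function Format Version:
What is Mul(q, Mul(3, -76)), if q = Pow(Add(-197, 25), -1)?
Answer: Rational(57, 43) ≈ 1.3256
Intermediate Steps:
q = Rational(-1, 172) (q = Pow(-172, -1) = Rational(-1, 172) ≈ -0.0058140)
Mul(q, Mul(3, -76)) = Mul(Rational(-1, 172), Mul(3, -76)) = Mul(Rational(-1, 172), -228) = Rational(57, 43)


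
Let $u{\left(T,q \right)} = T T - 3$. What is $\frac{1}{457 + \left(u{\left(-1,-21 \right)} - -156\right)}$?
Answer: $\frac{1}{611} \approx 0.0016367$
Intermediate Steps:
$u{\left(T,q \right)} = -3 + T^{2}$ ($u{\left(T,q \right)} = T^{2} - 3 = -3 + T^{2}$)
$\frac{1}{457 + \left(u{\left(-1,-21 \right)} - -156\right)} = \frac{1}{457 - \left(-153 - 1\right)} = \frac{1}{457 + \left(\left(-3 + 1\right) + 156\right)} = \frac{1}{457 + \left(-2 + 156\right)} = \frac{1}{457 + 154} = \frac{1}{611}$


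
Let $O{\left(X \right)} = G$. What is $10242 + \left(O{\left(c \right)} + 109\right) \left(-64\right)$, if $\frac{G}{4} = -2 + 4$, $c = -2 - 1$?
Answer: $2754$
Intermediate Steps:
$c = -3$ ($c = -2 - 1 = -3$)
$G = 8$ ($G = 4 \left(-2 + 4\right) = 4 \cdot 2 = 8$)
$O{\left(X \right)} = 8$
$10242 + \left(O{\left(c \right)} + 109\right) \left(-64\right) = 10242 + \left(8 + 109\right) \left(-64\right) = 10242 + 117 \left(-64\right) = 10242 - 7488 = 2754$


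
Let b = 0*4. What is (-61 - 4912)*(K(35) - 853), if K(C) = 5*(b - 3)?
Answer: 4316564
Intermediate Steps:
b = 0
K(C) = -15 (K(C) = 5*(0 - 3) = 5*(-3) = -15)
(-61 - 4912)*(K(35) - 853) = (-61 - 4912)*(-15 - 853) = -4973*(-868) = 4316564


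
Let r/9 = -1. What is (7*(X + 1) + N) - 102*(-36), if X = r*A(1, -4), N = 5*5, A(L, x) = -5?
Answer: 4019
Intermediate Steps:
r = -9 (r = 9*(-1) = -9)
N = 25
X = 45 (X = -9*(-5) = 45)
(7*(X + 1) + N) - 102*(-36) = (7*(45 + 1) + 25) - 102*(-36) = (7*46 + 25) + 3672 = (322 + 25) + 3672 = 347 + 3672 = 4019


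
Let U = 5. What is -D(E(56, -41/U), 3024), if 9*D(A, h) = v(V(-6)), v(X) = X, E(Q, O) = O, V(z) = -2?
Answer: 2/9 ≈ 0.22222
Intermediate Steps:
D(A, h) = -2/9 (D(A, h) = (⅑)*(-2) = -2/9)
-D(E(56, -41/U), 3024) = -1*(-2/9) = 2/9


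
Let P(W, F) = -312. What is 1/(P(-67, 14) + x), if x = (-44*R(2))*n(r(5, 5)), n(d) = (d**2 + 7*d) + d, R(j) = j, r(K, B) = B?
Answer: -1/6032 ≈ -0.00016578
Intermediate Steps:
n(d) = d**2 + 8*d
x = -5720 (x = (-44*2)*(5*(8 + 5)) = -440*13 = -88*65 = -5720)
1/(P(-67, 14) + x) = 1/(-312 - 5720) = 1/(-6032) = -1/6032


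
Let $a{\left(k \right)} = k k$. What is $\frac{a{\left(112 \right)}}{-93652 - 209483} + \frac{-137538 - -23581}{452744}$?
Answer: $- \frac{5746225133}{19606078920} \approx -0.29308$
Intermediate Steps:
$a{\left(k \right)} = k^{2}$
$\frac{a{\left(112 \right)}}{-93652 - 209483} + \frac{-137538 - -23581}{452744} = \frac{112^{2}}{-93652 - 209483} + \frac{-137538 - -23581}{452744} = \frac{12544}{-93652 - 209483} + \left(-137538 + 23581\right) \frac{1}{452744} = \frac{12544}{-303135} - \frac{113957}{452744} = 12544 \left(- \frac{1}{303135}\right) - \frac{113957}{452744} = - \frac{1792}{43305} - \frac{113957}{452744} = - \frac{5746225133}{19606078920}$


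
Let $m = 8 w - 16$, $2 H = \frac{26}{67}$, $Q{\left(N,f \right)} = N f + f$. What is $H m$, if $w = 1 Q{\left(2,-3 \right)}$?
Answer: $- \frac{1144}{67} \approx -17.075$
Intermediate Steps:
$Q{\left(N,f \right)} = f + N f$
$H = \frac{13}{67}$ ($H = \frac{26 \cdot \frac{1}{67}}{2} = \frac{1}{2} \cdot \frac{26}{67} = \frac{13}{67} \approx 0.19403$)
$w = -9$ ($w = 1 \left(- 3 \left(1 + 2\right)\right) = 1 \left(\left(-3\right) 3\right) = 1 \left(-9\right) = -9$)
$m = -88$ ($m = 8 \left(-9\right) - 16 = -72 - 16 = -88$)
$H m = \frac{13}{67} \left(-88\right) = - \frac{1144}{67}$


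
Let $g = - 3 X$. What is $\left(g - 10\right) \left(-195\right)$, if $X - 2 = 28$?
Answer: $19500$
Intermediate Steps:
$X = 30$ ($X = 2 + 28 = 30$)
$g = -90$ ($g = \left(-3\right) 30 = -90$)
$\left(g - 10\right) \left(-195\right) = \left(-90 - 10\right) \left(-195\right) = \left(-100\right) \left(-195\right) = 19500$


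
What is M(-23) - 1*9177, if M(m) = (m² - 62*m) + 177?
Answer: -7045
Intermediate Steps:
M(m) = 177 + m² - 62*m
M(-23) - 1*9177 = (177 + (-23)² - 62*(-23)) - 1*9177 = (177 + 529 + 1426) - 9177 = 2132 - 9177 = -7045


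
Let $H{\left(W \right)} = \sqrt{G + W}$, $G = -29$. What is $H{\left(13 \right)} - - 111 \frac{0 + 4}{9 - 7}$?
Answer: $222 + 4 i \approx 222.0 + 4.0 i$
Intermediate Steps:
$H{\left(W \right)} = \sqrt{-29 + W}$
$H{\left(13 \right)} - - 111 \frac{0 + 4}{9 - 7} = \sqrt{-29 + 13} - - 111 \frac{0 + 4}{9 - 7} = \sqrt{-16} - - 111 \cdot \frac{4}{2} = 4 i - - 111 \cdot 4 \cdot \frac{1}{2} = 4 i - \left(-111\right) 2 = 4 i - -222 = 4 i + 222 = 222 + 4 i$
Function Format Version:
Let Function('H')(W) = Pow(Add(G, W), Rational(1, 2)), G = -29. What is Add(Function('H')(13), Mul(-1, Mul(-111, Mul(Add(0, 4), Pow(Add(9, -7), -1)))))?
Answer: Add(222, Mul(4, I)) ≈ Add(222.00, Mul(4.0000, I))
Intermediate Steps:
Function('H')(W) = Pow(Add(-29, W), Rational(1, 2))
Add(Function('H')(13), Mul(-1, Mul(-111, Mul(Add(0, 4), Pow(Add(9, -7), -1))))) = Add(Pow(Add(-29, 13), Rational(1, 2)), Mul(-1, Mul(-111, Mul(Add(0, 4), Pow(Add(9, -7), -1))))) = Add(Pow(-16, Rational(1, 2)), Mul(-1, Mul(-111, Mul(4, Pow(2, -1))))) = Add(Mul(4, I), Mul(-1, Mul(-111, Mul(4, Rational(1, 2))))) = Add(Mul(4, I), Mul(-1, Mul(-111, 2))) = Add(Mul(4, I), Mul(-1, -222)) = Add(Mul(4, I), 222) = Add(222, Mul(4, I))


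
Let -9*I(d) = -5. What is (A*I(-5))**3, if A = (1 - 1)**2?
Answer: 0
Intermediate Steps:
I(d) = 5/9 (I(d) = -1/9*(-5) = 5/9)
A = 0 (A = 0**2 = 0)
(A*I(-5))**3 = (0*(5/9))**3 = 0**3 = 0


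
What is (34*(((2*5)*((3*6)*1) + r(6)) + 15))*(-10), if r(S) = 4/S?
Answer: -199580/3 ≈ -66527.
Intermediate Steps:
(34*(((2*5)*((3*6)*1) + r(6)) + 15))*(-10) = (34*(((2*5)*((3*6)*1) + 4/6) + 15))*(-10) = (34*((10*(18*1) + 4*(⅙)) + 15))*(-10) = (34*((10*18 + ⅔) + 15))*(-10) = (34*((180 + ⅔) + 15))*(-10) = (34*(542/3 + 15))*(-10) = (34*(587/3))*(-10) = (19958/3)*(-10) = -199580/3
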